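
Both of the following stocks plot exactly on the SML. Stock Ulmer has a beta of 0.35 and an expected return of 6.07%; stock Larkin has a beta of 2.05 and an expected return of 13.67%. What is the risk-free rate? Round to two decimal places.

Both satisfy E(R) = R_f + β·MRP, so the slope of the SML is
MRP = (13.67% − 6.07%) / (2.05 − 0.35) = 7.60% / 1.70 = 4.4706%
R_f = E(R_Ulmer) − β_Ulmer·MRP = 6.07% − 0.35 × 4.4706% = 4.5053%

4.51%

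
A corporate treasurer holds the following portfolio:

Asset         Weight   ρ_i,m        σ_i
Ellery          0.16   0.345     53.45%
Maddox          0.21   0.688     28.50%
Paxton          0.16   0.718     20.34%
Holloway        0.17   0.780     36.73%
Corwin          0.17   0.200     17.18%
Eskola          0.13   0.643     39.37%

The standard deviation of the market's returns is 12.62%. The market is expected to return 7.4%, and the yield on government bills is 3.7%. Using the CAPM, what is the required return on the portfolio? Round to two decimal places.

β_Ellery = 0.345 × 53.45% / 12.62% = 1.4612
β_Maddox = 0.688 × 28.50% / 12.62% = 1.5537
β_Paxton = 0.718 × 20.34% / 12.62% = 1.1572
β_Holloway = 0.780 × 36.73% / 12.62% = 2.2702
β_Corwin = 0.200 × 17.18% / 12.62% = 0.2723
β_Eskola = 0.643 × 39.37% / 12.62% = 2.0059
β_P = Σ w_i β_i = 0.16×1.4612 + 0.21×1.5537 + 0.16×1.1572 + 0.17×2.2702 + 0.17×0.2723 + 0.13×2.0059 = 1.4382
MRP = 7.4% − 3.7% = 3.70%
E(R_P) = R_f + β_P × MRP = 3.7% + 1.4382 × 3.7% = 9.02%

9.02%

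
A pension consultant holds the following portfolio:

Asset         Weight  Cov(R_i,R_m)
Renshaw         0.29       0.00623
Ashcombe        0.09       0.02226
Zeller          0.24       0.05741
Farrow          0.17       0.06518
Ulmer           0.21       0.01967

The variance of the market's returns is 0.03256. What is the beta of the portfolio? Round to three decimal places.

β_Renshaw = 0.00623 / 0.03256 = 0.1913
β_Ashcombe = 0.02226 / 0.03256 = 0.6837
β_Zeller = 0.05741 / 0.03256 = 1.7632
β_Farrow = 0.06518 / 0.03256 = 2.0018
β_Ulmer = 0.01967 / 0.03256 = 0.6041
β_P = Σ w_i β_i = 0.29×0.1913 + 0.09×0.6837 + 0.24×1.7632 + 0.17×2.0018 + 0.21×0.6041 = 1.0073

1.007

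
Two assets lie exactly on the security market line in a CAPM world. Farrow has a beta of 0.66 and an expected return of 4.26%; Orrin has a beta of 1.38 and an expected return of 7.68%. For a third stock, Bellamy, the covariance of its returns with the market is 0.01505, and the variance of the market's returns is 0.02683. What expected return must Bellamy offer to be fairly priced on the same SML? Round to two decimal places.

3.79%

MRP = (7.68% − 4.26%) / (1.38 − 0.66) = 4.7500%
R_f = 4.26% − 0.66 × 4.7500% = 1.1250%
β_Bellamy = Cov / Var(R_m) = 0.01505 / 0.02683 = 0.5609
E(R_Bellamy) = R_f + β × MRP = 1.1250% + 0.5609 × 4.7500% = 3.79%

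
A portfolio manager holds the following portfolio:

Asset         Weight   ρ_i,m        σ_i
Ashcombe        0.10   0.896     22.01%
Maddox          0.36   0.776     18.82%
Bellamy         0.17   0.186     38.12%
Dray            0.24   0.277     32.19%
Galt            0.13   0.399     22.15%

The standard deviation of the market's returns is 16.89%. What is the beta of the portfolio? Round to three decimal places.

0.694

β_Ashcombe = 0.896 × 22.01% / 16.89% = 1.1676
β_Maddox = 0.776 × 18.82% / 16.89% = 0.8647
β_Bellamy = 0.186 × 38.12% / 16.89% = 0.4198
β_Dray = 0.277 × 32.19% / 16.89% = 0.5279
β_Galt = 0.399 × 22.15% / 16.89% = 0.5233
β_P = Σ w_i β_i = 0.10×1.1676 + 0.36×0.8647 + 0.17×0.4198 + 0.24×0.5279 + 0.13×0.5233 = 0.6941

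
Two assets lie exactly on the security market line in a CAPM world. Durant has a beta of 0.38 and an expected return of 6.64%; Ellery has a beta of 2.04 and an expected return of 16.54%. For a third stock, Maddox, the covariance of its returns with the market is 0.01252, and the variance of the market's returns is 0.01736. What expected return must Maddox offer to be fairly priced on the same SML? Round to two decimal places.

MRP = (16.54% − 6.64%) / (2.04 − 0.38) = 5.9639%
R_f = 6.64% − 0.38 × 5.9639% = 4.3737%
β_Maddox = Cov / Var(R_m) = 0.01252 / 0.01736 = 0.7212
E(R_Maddox) = R_f + β × MRP = 4.3737% + 0.7212 × 5.9639% = 8.67%

8.67%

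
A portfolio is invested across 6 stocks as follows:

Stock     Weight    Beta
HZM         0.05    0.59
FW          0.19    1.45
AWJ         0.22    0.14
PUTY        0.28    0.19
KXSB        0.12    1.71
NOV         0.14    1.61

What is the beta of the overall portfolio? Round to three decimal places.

β_P = Σ w_i β_i = 0.05×0.59 + 0.19×1.45 + 0.22×0.14 + 0.28×0.19 + 0.12×1.71 + 0.14×1.61 = 0.8196

0.820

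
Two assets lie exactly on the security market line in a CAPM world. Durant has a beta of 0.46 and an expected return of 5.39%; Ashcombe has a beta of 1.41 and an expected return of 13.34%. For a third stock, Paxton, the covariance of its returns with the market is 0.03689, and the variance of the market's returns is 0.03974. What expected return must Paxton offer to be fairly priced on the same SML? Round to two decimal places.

MRP = (13.34% − 5.39%) / (1.41 − 0.46) = 8.3684%
R_f = 5.39% − 0.46 × 8.3684% = 1.5405%
β_Paxton = Cov / Var(R_m) = 0.03689 / 0.03974 = 0.9283
E(R_Paxton) = R_f + β × MRP = 1.5405% + 0.9283 × 8.3684% = 9.31%

9.31%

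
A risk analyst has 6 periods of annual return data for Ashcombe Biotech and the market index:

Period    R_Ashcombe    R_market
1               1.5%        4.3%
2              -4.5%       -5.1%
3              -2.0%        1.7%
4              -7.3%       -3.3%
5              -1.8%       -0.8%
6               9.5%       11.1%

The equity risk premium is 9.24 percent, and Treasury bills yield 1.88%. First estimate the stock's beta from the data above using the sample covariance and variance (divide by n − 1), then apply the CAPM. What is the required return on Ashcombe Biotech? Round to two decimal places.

Mean R_i = (1.5 − 4.5 − 2.0 − 7.3 − 1.8 + 9.5) / 6 = -0.7667%
Mean R_m = (4.3 − 5.1 + 1.7 − 3.3 − 0.8 + 11.1) / 6 = 1.3167%
Σ(R_i − R̄_i)(R_m − R̄_m) = 163.0367  ⇒  Cov = 163.0367 / 5 = 32.6073
Σ(R_m − R̄_m)² = 171.7283  ⇒  Var(R_m) = 171.7283 / 5 = 34.3457
β = Cov / Var(R_m) = 32.6073 / 34.3457 = 0.9494
E(R) = R_f + β × MRP = 1.88% + 0.9494 × 9.24% = 10.65%

10.65%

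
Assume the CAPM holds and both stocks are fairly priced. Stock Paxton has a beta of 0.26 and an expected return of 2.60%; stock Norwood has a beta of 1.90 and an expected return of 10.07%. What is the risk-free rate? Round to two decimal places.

1.42%

Both satisfy E(R) = R_f + β·MRP, so the slope of the SML is
MRP = (10.07% − 2.60%) / (1.90 − 0.26) = 7.47% / 1.64 = 4.5549%
R_f = E(R_Paxton) − β_Paxton·MRP = 2.60% − 0.26 × 4.5549% = 1.4157%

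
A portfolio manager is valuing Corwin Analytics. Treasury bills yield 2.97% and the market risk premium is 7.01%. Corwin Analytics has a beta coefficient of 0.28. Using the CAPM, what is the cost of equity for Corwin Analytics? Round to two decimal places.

4.93%

E(R) = R_f + β × MRP = 2.97% + 0.28 × 7.01% = 4.93%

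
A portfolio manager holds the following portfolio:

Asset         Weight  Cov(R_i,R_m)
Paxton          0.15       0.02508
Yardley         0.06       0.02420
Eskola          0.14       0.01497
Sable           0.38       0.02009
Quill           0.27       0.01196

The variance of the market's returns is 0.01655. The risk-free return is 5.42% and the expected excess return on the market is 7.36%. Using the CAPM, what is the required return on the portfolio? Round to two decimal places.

13.50%

β_Paxton = 0.02508 / 0.01655 = 1.5154
β_Yardley = 0.02420 / 0.01655 = 1.4622
β_Eskola = 0.01497 / 0.01655 = 0.9045
β_Sable = 0.02009 / 0.01655 = 1.2139
β_Quill = 0.01196 / 0.01655 = 0.7227
β_P = Σ w_i β_i = 0.15×1.5154 + 0.06×1.4622 + 0.14×0.9045 + 0.38×1.2139 + 0.27×0.7227 = 1.0981
E(R_P) = R_f + β_P × MRP = 5.42% + 1.0981 × 7.36% = 13.50%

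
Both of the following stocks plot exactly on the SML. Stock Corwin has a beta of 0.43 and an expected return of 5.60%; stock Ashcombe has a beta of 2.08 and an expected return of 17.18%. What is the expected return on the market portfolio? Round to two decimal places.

9.60%

Both satisfy E(R) = R_f + β·MRP, so the slope of the SML is
MRP = (17.18% − 5.60%) / (2.08 − 0.43) = 11.58% / 1.65 = 7.0182%
R_f = E(R_Corwin) − β_Corwin·MRP = 5.60% − 0.43 × 7.0182% = 2.5822%
E(R_m) = R_f + MRP = 2.5822% + 7.0182% = 9.60%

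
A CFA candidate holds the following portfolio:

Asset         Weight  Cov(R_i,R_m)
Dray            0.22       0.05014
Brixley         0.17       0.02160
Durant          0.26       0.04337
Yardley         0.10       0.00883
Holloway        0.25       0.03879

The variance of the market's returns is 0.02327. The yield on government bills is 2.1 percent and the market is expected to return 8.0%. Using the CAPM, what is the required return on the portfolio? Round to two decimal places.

β_Dray = 0.05014 / 0.02327 = 2.1547
β_Brixley = 0.02160 / 0.02327 = 0.9282
β_Durant = 0.04337 / 0.02327 = 1.8638
β_Yardley = 0.00883 / 0.02327 = 0.3795
β_Holloway = 0.03879 / 0.02327 = 1.6670
β_P = Σ w_i β_i = 0.22×2.1547 + 0.17×0.9282 + 0.26×1.8638 + 0.10×0.3795 + 0.25×1.6670 = 1.5711
MRP = 8.0% − 2.1% = 5.90%
E(R_P) = R_f + β_P × MRP = 2.1% + 1.5711 × 5.9% = 11.37%

11.37%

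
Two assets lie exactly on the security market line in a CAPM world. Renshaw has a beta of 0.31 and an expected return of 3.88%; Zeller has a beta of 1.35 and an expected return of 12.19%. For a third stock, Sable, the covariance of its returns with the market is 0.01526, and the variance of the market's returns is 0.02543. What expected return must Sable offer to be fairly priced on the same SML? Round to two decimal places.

6.20%

MRP = (12.19% − 3.88%) / (1.35 − 0.31) = 7.9904%
R_f = 3.88% − 0.31 × 7.9904% = 1.4030%
β_Sable = Cov / Var(R_m) = 0.01526 / 0.02543 = 0.6001
E(R_Sable) = R_f + β × MRP = 1.4030% + 0.6001 × 7.9904% = 6.20%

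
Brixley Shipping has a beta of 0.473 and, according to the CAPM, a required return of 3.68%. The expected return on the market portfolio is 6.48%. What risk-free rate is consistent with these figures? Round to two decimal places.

E(R) = R_f + β(E(R_m) − R_f) = R_f(1 − β) + β·E(R_m)
3.68% = R_f × (1 − 0.473) + 0.473 × 6.48%
3.68% = R_f × 0.527 + 3.06504%
R_f = (3.68% − 3.06504%) / 0.527 = 1.17%

1.17%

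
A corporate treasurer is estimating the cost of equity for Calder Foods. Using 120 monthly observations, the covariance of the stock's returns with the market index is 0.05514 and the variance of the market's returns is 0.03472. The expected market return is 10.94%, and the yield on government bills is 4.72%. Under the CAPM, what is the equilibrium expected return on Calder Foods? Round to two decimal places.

14.60%

β = Cov(R_i, R_m) / Var(R_m) = 0.05514 / 0.03472 = 1.5881
MRP = 10.94% − 4.72% = 6.22%
E(R) = R_f + β × MRP = 4.72% + 1.5881 × 6.22% = 14.60%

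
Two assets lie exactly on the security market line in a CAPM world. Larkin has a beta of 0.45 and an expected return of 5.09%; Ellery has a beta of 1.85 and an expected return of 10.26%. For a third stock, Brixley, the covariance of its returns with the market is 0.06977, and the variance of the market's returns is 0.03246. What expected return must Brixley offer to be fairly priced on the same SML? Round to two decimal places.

11.37%

MRP = (10.26% − 5.09%) / (1.85 − 0.45) = 3.6929%
R_f = 5.09% − 0.45 × 3.6929% = 3.4282%
β_Brixley = Cov / Var(R_m) = 0.06977 / 0.03246 = 2.1494
E(R_Brixley) = R_f + β × MRP = 3.4282% + 2.1494 × 3.6929% = 11.37%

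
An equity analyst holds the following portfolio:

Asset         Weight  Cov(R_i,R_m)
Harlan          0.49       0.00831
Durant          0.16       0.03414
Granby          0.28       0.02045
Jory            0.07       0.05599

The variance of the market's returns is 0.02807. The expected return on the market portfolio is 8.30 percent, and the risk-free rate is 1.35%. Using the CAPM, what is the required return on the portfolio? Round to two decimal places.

6.10%

β_Harlan = 0.00831 / 0.02807 = 0.2960
β_Durant = 0.03414 / 0.02807 = 1.2162
β_Granby = 0.02045 / 0.02807 = 0.7285
β_Jory = 0.05599 / 0.02807 = 1.9947
β_P = Σ w_i β_i = 0.49×0.2960 + 0.16×1.2162 + 0.28×0.7285 + 0.07×1.9947 = 0.6832
MRP = 8.30% − 1.35% = 6.95%
E(R_P) = R_f + β_P × MRP = 1.35% + 0.6832 × 6.95% = 6.10%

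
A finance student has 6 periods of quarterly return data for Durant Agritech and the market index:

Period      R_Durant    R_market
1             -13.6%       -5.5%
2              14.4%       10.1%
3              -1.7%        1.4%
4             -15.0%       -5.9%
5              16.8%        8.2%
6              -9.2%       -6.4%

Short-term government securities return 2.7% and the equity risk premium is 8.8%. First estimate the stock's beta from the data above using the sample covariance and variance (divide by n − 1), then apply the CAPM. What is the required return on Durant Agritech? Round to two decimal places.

18.78%

Mean R_i = (-13.6 + 14.4 − 1.7 − 15.0 + 16.8 − 9.2) / 6 = -1.3833%
Mean R_m = (-5.5 + 10.1 + 1.4 − 5.9 + 8.2 − 6.4) / 6 = 0.3167%
Σ(R_i − R̄_i)(R_m − R̄_m) = 505.6283  ⇒  Cov = 505.6283 / 5 = 101.1257
Σ(R_m − R̄_m)² = 276.6283  ⇒  Var(R_m) = 276.6283 / 5 = 55.3257
β = Cov / Var(R_m) = 101.1257 / 55.3257 = 1.8278
E(R) = R_f + β × MRP = 2.7% + 1.8278 × 8.8% = 18.78%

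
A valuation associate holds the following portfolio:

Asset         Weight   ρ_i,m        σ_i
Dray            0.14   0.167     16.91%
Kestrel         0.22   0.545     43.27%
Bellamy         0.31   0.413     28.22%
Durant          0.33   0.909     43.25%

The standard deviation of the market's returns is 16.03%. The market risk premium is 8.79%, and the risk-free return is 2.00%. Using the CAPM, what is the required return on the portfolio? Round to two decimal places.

β_Dray = 0.167 × 16.91% / 16.03% = 0.1762
β_Kestrel = 0.545 × 43.27% / 16.03% = 1.4711
β_Bellamy = 0.413 × 28.22% / 16.03% = 0.7271
β_Durant = 0.909 × 43.25% / 16.03% = 2.4525
β_P = Σ w_i β_i = 0.14×0.1762 + 0.22×1.4711 + 0.31×0.7271 + 0.33×2.4525 = 1.3830
E(R_P) = R_f + β_P × MRP = 2.00% + 1.3830 × 8.79% = 14.16%

14.16%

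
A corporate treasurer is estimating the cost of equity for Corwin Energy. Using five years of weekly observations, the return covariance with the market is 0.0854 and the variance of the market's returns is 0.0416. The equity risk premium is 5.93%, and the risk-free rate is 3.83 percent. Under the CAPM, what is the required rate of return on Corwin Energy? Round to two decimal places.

16.00%

β = Cov(R_i, R_m) / Var(R_m) = 0.0854 / 0.0416 = 2.0529
E(R) = R_f + β × MRP = 3.83% + 2.0529 × 5.93% = 16.00%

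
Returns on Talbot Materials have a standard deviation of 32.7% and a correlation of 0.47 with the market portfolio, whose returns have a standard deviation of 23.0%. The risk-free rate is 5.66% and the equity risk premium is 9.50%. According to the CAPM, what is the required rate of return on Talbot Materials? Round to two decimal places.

12.01%

β = ρ × σ_i / σ_m = 0.47 × 32.7% / 23.0% = 0.6682
E(R) = 5.66% + 0.6682 × 9.50% = 12.01%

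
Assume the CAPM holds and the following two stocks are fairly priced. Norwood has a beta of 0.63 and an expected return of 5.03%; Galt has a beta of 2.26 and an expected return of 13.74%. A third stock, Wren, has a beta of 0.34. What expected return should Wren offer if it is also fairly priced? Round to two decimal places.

3.48%

MRP (SML slope) = (13.74% − 5.03%) / (2.26 − 0.63) = 8.71% / 1.63 = 5.3436%
R_f (intercept) = 5.03% − 0.63 × 5.3436% = 1.6635%
E(R_Wren) = R_f + β × MRP = 1.6635% + 0.34 × 5.3436% = 3.48%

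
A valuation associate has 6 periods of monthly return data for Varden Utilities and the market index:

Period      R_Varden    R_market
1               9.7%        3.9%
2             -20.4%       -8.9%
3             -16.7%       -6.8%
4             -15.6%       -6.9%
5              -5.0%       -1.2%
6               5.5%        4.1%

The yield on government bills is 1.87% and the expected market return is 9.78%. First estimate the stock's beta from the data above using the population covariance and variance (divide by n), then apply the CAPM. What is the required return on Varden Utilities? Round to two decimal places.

Mean R_i = (9.7 − 20.4 − 16.7 − 15.6 − 5.0 + 5.5) / 6 = -7.0833%
Mean R_m = (3.9 − 8.9 − 6.8 − 6.9 − 1.2 + 4.1) / 6 = -2.6333%
Σ(R_i − R̄_i)(R_m − R̄_m) = 357.2233  ⇒  Cov = 357.2233 / 6 = 59.5372
Σ(R_m − R̄_m)² = 164.9133  ⇒  Var(R_m) = 164.9133 / 6 = 27.4856
β = Cov / Var(R_m) = 59.5372 / 27.4856 = 2.1661
MRP = 9.78% − 1.87% = 7.91%
E(R) = R_f + β × MRP = 1.87% + 2.1661 × 7.91% = 19.00%

19.00%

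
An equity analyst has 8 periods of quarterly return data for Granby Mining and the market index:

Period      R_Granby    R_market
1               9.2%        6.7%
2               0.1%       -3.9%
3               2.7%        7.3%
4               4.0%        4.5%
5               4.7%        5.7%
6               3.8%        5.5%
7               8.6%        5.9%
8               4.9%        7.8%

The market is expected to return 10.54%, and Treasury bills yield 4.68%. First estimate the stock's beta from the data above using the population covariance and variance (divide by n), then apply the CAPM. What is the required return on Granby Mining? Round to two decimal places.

Mean R_i = (9.2 + 0.1 + 2.7 + 4.0 + 4.7 + 3.8 + 8.6 + 4.9) / 8 = 4.7500%
Mean R_m = (6.7 − 3.9 + 7.3 + 4.5 + 5.7 + 5.5 + 5.9 + 7.8) / 8 = 4.9375%
Σ(R_i − R̄_i)(R_m − R̄_m) = 47.9850  ⇒  Cov = 47.9850 / 8 = 5.9981
Σ(R_m − R̄_m)² = 96.9988  ⇒  Var(R_m) = 96.9988 / 8 = 12.1249
β = Cov / Var(R_m) = 5.9981 / 12.1249 = 0.4947
MRP = 10.54% − 4.68% = 5.86%
E(R) = R_f + β × MRP = 4.68% + 0.4947 × 5.86% = 7.58%

7.58%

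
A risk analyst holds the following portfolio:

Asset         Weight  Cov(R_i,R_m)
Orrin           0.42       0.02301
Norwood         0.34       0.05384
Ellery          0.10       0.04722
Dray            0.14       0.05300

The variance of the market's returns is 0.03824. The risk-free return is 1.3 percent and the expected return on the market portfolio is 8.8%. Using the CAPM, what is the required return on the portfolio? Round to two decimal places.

β_Orrin = 0.02301 / 0.03824 = 0.6017
β_Norwood = 0.05384 / 0.03824 = 1.4079
β_Ellery = 0.04722 / 0.03824 = 1.2348
β_Dray = 0.05300 / 0.03824 = 1.3860
β_P = Σ w_i β_i = 0.42×0.6017 + 0.34×1.4079 + 0.10×1.2348 + 0.14×1.3860 = 1.0489
MRP = 8.8% − 1.3% = 7.50%
E(R_P) = R_f + β_P × MRP = 1.3% + 1.0489 × 7.5% = 9.17%

9.17%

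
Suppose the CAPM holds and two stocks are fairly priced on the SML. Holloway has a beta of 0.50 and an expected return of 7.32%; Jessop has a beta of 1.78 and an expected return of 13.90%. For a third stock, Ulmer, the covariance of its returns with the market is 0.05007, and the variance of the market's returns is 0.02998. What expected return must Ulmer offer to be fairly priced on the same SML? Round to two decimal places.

13.34%

MRP = (13.90% − 7.32%) / (1.78 − 0.50) = 5.1406%
R_f = 7.32% − 0.50 × 5.1406% = 4.7497%
β_Ulmer = Cov / Var(R_m) = 0.05007 / 0.02998 = 1.6701
E(R_Ulmer) = R_f + β × MRP = 4.7497% + 1.6701 × 5.1406% = 13.34%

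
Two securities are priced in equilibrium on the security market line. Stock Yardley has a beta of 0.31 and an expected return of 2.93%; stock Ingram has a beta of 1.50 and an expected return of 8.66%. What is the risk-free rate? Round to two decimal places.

Both satisfy E(R) = R_f + β·MRP, so the slope of the SML is
MRP = (8.66% − 2.93%) / (1.50 − 0.31) = 5.73% / 1.19 = 4.8151%
R_f = E(R_Yardley) − β_Yardley·MRP = 2.93% − 0.31 × 4.8151% = 1.4373%

1.44%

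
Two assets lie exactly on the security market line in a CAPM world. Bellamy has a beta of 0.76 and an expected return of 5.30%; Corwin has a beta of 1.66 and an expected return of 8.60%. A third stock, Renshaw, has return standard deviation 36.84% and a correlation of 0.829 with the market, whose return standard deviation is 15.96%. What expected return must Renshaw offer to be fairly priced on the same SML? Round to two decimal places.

9.53%

MRP = (8.60% − 5.30%) / (1.66 − 0.76) = 3.6667%
R_f = 5.30% − 0.76 × 3.6667% = 2.5133%
β_Renshaw = ρ·σ_i/σ_m = 0.829 × 36.84 / 15.96 = 1.9136
E(R_Renshaw) = R_f + β × MRP = 2.5133% + 1.9136 × 3.6667% = 9.53%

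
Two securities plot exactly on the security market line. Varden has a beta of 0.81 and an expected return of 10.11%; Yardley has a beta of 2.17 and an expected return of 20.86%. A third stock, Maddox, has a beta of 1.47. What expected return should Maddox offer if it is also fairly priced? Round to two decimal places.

MRP (SML slope) = (20.86% − 10.11%) / (2.17 − 0.81) = 10.75% / 1.36 = 7.9044%
R_f (intercept) = 10.11% − 0.81 × 7.9044% = 3.7074%
E(R_Maddox) = R_f + β × MRP = 3.7074% + 1.47 × 7.9044% = 15.33%

15.33%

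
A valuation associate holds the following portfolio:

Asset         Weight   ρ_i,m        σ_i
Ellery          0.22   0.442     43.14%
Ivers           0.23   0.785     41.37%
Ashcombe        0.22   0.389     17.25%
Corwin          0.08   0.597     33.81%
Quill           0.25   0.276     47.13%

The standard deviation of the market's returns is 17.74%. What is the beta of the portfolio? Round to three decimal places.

1.015

β_Ellery = 0.442 × 43.14% / 17.74% = 1.0749
β_Ivers = 0.785 × 41.37% / 17.74% = 1.8306
β_Ashcombe = 0.389 × 17.25% / 17.74% = 0.3783
β_Corwin = 0.597 × 33.81% / 17.74% = 1.1378
β_Quill = 0.276 × 47.13% / 17.74% = 0.7333
β_P = Σ w_i β_i = 0.22×1.0749 + 0.23×1.8306 + 0.22×0.3783 + 0.08×1.1378 + 0.25×0.7333 = 1.0151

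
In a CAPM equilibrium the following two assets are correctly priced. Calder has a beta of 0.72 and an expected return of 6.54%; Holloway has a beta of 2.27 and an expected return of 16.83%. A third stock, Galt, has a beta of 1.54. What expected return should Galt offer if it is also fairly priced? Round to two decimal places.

MRP (SML slope) = (16.83% − 6.54%) / (2.27 − 0.72) = 10.29% / 1.55 = 6.6387%
R_f (intercept) = 6.54% − 0.72 × 6.6387% = 1.7601%
E(R_Galt) = R_f + β × MRP = 1.7601% + 1.54 × 6.6387% = 11.98%

11.98%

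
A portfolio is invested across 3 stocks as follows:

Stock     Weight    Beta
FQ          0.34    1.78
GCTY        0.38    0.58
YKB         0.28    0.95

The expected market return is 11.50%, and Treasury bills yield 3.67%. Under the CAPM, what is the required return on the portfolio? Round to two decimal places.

12.22%

β_P = Σ w_i β_i = 0.34×1.78 + 0.38×0.58 + 0.28×0.95 = 1.0916
MRP = 11.50% − 3.67% = 7.83%
E(R_P) = R_f + β_P × MRP = 3.67% + 1.0916 × 7.83% = 12.22%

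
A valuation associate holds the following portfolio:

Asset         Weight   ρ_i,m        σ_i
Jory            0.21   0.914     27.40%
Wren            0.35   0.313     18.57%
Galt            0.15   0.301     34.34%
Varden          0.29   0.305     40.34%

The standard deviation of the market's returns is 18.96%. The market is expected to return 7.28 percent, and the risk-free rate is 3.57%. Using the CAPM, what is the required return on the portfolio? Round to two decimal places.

6.00%

β_Jory = 0.914 × 27.40% / 18.96% = 1.3209
β_Wren = 0.313 × 18.57% / 18.96% = 0.3066
β_Galt = 0.301 × 34.34% / 18.96% = 0.5452
β_Varden = 0.305 × 40.34% / 18.96% = 0.6489
β_P = Σ w_i β_i = 0.21×1.3209 + 0.35×0.3066 + 0.15×0.5452 + 0.29×0.6489 = 0.6547
MRP = 7.28% − 3.57% = 3.71%
E(R_P) = R_f + β_P × MRP = 3.57% + 0.6547 × 3.71% = 6.00%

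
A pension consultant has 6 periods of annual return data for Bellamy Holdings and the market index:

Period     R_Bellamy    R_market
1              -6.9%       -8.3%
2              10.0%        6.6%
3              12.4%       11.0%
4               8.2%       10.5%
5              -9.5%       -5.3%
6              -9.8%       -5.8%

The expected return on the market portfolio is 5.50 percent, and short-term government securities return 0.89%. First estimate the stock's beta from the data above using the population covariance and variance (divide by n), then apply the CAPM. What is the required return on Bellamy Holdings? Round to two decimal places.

Mean R_i = (-6.9 + 10.0 + 12.4 + 8.2 − 9.5 − 9.8) / 6 = 0.7333%
Mean R_m = (-8.3 + 6.6 + 11.0 + 10.5 − 5.3 − 5.8) / 6 = 1.4500%
Σ(R_i − R̄_i)(R_m − R̄_m) = 446.5800  ⇒  Cov = 446.5800 / 6 = 74.4300
Σ(R_m − R̄_m)² = 392.8150  ⇒  Var(R_m) = 392.8150 / 6 = 65.4692
β = Cov / Var(R_m) = 74.4300 / 65.4692 = 1.1369
MRP = 5.50% − 0.89% = 4.61%
E(R) = R_f + β × MRP = 0.89% + 1.1369 × 4.61% = 6.13%

6.13%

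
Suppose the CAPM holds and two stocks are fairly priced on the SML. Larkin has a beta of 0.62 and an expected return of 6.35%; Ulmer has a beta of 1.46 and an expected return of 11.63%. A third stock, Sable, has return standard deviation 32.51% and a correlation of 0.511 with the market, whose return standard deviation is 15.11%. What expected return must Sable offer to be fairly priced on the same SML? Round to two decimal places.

MRP = (11.63% − 6.35%) / (1.46 − 0.62) = 6.2857%
R_f = 6.35% − 0.62 × 6.2857% = 2.4529%
β_Sable = ρ·σ_i/σ_m = 0.511 × 32.51 / 15.11 = 1.0994
E(R_Sable) = R_f + β × MRP = 2.4529% + 1.0994 × 6.2857% = 9.36%

9.36%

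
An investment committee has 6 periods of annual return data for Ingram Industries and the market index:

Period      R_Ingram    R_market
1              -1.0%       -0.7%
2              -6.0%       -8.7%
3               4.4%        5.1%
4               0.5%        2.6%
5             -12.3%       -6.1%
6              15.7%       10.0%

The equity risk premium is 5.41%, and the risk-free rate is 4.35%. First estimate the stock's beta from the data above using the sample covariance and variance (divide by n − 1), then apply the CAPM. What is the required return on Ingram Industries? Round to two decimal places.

Mean R_i = (-1.0 − 6.0 + 4.4 + 0.5 − 12.3 + 15.7) / 6 = 0.2167%
Mean R_m = (-0.7 − 8.7 + 5.1 + 2.6 − 6.1 + 10.0) / 6 = 0.3667%
Σ(R_i − R̄_i)(R_m − R̄_m) = 308.1933  ⇒  Cov = 308.1933 / 5 = 61.6387
Σ(R_m − R̄_m)² = 245.3533  ⇒  Var(R_m) = 245.3533 / 5 = 49.0707
β = Cov / Var(R_m) = 61.6387 / 49.0707 = 1.2561
E(R) = R_f + β × MRP = 4.35% + 1.2561 × 5.41% = 11.15%

11.15%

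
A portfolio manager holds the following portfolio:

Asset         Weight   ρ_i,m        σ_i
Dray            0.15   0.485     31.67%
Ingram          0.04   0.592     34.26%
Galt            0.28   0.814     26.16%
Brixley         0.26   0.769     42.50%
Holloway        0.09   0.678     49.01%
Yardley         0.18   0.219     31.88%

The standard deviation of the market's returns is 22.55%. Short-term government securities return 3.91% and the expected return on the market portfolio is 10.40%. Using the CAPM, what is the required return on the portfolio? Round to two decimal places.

β_Dray = 0.485 × 31.67% / 22.55% = 0.6812
β_Ingram = 0.592 × 34.26% / 22.55% = 0.8994
β_Galt = 0.814 × 26.16% / 22.55% = 0.9443
β_Brixley = 0.769 × 42.50% / 22.55% = 1.4493
β_Holloway = 0.678 × 49.01% / 22.55% = 1.4736
β_Yardley = 0.219 × 31.88% / 22.55% = 0.3096
β_P = Σ w_i β_i = 0.15×0.6812 + 0.04×0.8994 + 0.28×0.9443 + 0.26×1.4493 + 0.09×1.4736 + 0.18×0.3096 = 0.9677
MRP = 10.40% − 3.91% = 6.49%
E(R_P) = R_f + β_P × MRP = 3.91% + 0.9677 × 6.49% = 10.19%

10.19%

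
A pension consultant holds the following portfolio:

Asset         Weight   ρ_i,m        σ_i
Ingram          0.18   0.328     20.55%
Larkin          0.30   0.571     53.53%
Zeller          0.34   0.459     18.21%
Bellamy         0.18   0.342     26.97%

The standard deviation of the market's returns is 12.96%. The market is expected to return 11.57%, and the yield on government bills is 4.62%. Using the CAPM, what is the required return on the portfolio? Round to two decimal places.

12.60%

β_Ingram = 0.328 × 20.55% / 12.96% = 0.5201
β_Larkin = 0.571 × 53.53% / 12.96% = 2.3585
β_Zeller = 0.459 × 18.21% / 12.96% = 0.6449
β_Bellamy = 0.342 × 26.97% / 12.96% = 0.7117
β_P = Σ w_i β_i = 0.18×0.5201 + 0.30×2.3585 + 0.34×0.6449 + 0.18×0.7117 = 1.1485
MRP = 11.57% − 4.62% = 6.95%
E(R_P) = R_f + β_P × MRP = 4.62% + 1.1485 × 6.95% = 12.60%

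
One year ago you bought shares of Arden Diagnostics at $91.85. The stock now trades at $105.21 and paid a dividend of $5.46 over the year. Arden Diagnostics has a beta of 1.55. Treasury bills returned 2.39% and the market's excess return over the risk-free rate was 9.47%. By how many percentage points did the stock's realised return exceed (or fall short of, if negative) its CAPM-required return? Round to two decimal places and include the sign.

+3.42%

Realised HPR = (P1 + D1 − P0) / P0 = (105.21 + 5.46 − 91.85) / 91.85 = 18.82 / 91.85 = 20.4899%
CAPM required = R_f + β·MRP = 2.39% + 1.55 × 9.47% = 17.0685%
α = realised − required = 20.4899% − 17.0685% = +3.42%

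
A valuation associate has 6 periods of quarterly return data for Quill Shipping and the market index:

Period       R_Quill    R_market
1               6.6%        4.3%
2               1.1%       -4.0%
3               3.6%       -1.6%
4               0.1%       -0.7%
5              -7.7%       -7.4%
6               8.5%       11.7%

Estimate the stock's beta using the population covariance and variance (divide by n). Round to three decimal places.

Mean R_i = (6.6 + 1.1 + 3.6 + 0.1 − 7.7 + 8.5) / 6 = 2.0333%
Mean R_m = (4.3 − 4.0 − 1.6 − 0.7 − 7.4 + 11.7) / 6 = 0.3833%
Σ(R_i − R̄_i)(R_m − R̄_m) = 169.9033  ⇒  Cov = 169.9033 / 6 = 28.3172
Σ(R_m − R̄_m)² = 228.3083  ⇒  Var(R_m) = 228.3083 / 6 = 38.0514
β = Cov / Var(R_m) = 28.3172 / 38.0514 = 0.7442

0.744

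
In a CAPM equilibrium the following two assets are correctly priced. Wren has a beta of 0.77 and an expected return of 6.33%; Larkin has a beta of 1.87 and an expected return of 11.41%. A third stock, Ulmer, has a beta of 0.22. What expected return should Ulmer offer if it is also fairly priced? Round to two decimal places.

MRP (SML slope) = (11.41% − 6.33%) / (1.87 − 0.77) = 5.08% / 1.10 = 4.6182%
R_f (intercept) = 6.33% − 0.77 × 4.6182% = 2.7740%
E(R_Ulmer) = R_f + β × MRP = 2.7740% + 0.22 × 4.6182% = 3.79%

3.79%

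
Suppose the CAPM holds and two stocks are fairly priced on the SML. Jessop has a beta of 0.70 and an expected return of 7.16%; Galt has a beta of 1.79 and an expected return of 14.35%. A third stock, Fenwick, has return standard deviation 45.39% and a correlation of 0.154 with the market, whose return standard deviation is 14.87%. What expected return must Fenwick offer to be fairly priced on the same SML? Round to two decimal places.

5.64%

MRP = (14.35% − 7.16%) / (1.79 − 0.70) = 6.5963%
R_f = 7.16% − 0.70 × 6.5963% = 2.5426%
β_Fenwick = ρ·σ_i/σ_m = 0.154 × 45.39 / 14.87 = 0.4701
E(R_Fenwick) = R_f + β × MRP = 2.5426% + 0.4701 × 6.5963% = 5.64%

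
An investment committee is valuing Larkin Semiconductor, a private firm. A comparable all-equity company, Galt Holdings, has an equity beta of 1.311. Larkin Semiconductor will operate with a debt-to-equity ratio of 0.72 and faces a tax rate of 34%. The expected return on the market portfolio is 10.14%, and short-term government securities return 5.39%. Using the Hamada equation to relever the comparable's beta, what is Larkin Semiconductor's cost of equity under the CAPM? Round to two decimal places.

14.58%

β_L = β_U × [1 + (1 − t)(D/E)] = 1.311 × [1 + (1 − 0.34) × 0.72]
    = 1.311 × [1 + 0.66 × 0.72] = 1.311 × 1.4752 = 1.9340
MRP = 10.14% − 5.39% = 4.75%
E(R) = R_f + β_L × MRP = 5.39% + 1.9340 × 4.75% = 14.58%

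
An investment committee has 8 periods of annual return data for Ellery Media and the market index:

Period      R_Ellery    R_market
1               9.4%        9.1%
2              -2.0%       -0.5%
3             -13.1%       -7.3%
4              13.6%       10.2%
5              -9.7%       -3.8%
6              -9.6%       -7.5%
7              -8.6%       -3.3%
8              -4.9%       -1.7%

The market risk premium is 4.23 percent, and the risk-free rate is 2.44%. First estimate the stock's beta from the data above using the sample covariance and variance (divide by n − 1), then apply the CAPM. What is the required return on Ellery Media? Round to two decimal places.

8.37%

Mean R_i = (9.4 − 2.0 − 13.1 + 13.6 − 9.7 − 9.6 − 8.6 − 4.9) / 8 = -3.1125%
Mean R_m = (9.1 − 0.5 − 7.3 + 10.2 − 3.8 − 7.5 − 3.3 − 1.7) / 8 = -0.6000%
Σ(R_i − R̄_i)(R_m − R̄_m) = 451.5200  ⇒  Cov = 451.5200 / 7 = 64.5029
Σ(R_m − R̄_m)² = 321.9800  ⇒  Var(R_m) = 321.9800 / 7 = 45.9971
β = Cov / Var(R_m) = 64.5029 / 45.9971 = 1.4023
E(R) = R_f + β × MRP = 2.44% + 1.4023 × 4.23% = 8.37%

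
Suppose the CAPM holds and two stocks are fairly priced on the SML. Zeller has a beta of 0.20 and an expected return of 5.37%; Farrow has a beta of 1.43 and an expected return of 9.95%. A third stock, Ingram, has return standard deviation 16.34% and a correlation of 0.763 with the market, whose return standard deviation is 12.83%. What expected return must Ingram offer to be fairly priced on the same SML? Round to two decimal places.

8.24%

MRP = (9.95% − 5.37%) / (1.43 − 0.20) = 3.7236%
R_f = 5.37% − 0.20 × 3.7236% = 4.6253%
β_Ingram = ρ·σ_i/σ_m = 0.763 × 16.34 / 12.83 = 0.9717
E(R_Ingram) = R_f + β × MRP = 4.6253% + 0.9717 × 3.7236% = 8.24%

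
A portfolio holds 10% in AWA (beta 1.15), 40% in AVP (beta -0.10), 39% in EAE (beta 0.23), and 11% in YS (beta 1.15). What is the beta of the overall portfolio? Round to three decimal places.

β_P = Σ w_i β_i = 0.10×1.15 + 0.40×-0.10 + 0.39×0.23 + 0.11×1.15 = 0.2912

0.291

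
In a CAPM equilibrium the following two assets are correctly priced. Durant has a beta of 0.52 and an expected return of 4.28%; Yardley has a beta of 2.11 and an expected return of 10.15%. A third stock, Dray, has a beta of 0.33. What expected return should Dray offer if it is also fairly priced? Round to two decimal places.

3.58%

MRP (SML slope) = (10.15% − 4.28%) / (2.11 − 0.52) = 5.87% / 1.59 = 3.6918%
R_f (intercept) = 4.28% − 0.52 × 3.6918% = 2.3603%
E(R_Dray) = R_f + β × MRP = 2.3603% + 0.33 × 3.6918% = 3.58%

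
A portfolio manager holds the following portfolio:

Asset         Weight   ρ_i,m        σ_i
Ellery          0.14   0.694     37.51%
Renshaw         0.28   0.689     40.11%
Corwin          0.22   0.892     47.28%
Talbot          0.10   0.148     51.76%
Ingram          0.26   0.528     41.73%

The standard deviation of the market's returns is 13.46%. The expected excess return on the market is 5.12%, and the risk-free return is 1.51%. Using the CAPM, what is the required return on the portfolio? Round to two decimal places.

β_Ellery = 0.694 × 37.51% / 13.46% = 1.9340
β_Renshaw = 0.689 × 40.11% / 13.46% = 2.0532
β_Corwin = 0.892 × 47.28% / 13.46% = 3.1333
β_Talbot = 0.148 × 51.76% / 13.46% = 0.5691
β_Ingram = 0.528 × 41.73% / 13.46% = 1.6370
β_P = Σ w_i β_i = 0.14×1.9340 + 0.28×2.0532 + 0.22×3.1333 + 0.10×0.5691 + 0.26×1.6370 = 2.0175
E(R_P) = R_f + β_P × MRP = 1.51% + 2.0175 × 5.12% = 11.84%

11.84%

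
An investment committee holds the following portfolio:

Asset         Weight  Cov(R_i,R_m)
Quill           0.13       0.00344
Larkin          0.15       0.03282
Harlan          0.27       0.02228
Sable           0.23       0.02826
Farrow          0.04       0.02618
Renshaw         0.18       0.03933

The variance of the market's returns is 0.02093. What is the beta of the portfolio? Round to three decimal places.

1.243

β_Quill = 0.00344 / 0.02093 = 0.1644
β_Larkin = 0.03282 / 0.02093 = 1.5681
β_Harlan = 0.02228 / 0.02093 = 1.0645
β_Sable = 0.02826 / 0.02093 = 1.3502
β_Farrow = 0.02618 / 0.02093 = 1.2508
β_Renshaw = 0.03933 / 0.02093 = 1.8791
β_P = Σ w_i β_i = 0.13×0.1644 + 0.15×1.5681 + 0.27×1.0645 + 0.23×1.3502 + 0.04×1.2508 + 0.18×1.8791 = 1.2428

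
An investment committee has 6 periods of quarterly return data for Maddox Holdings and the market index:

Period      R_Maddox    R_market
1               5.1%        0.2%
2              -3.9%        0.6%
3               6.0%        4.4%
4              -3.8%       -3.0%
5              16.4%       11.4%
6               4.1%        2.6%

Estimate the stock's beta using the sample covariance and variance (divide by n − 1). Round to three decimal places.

1.393

Mean R_i = (5.1 − 3.9 + 6.0 − 3.8 + 16.4 + 4.1) / 6 = 3.9833%
Mean R_m = (0.2 + 0.6 + 4.4 − 3.0 + 11.4 + 2.6) / 6 = 2.7000%
Σ(R_i − R̄_i)(R_m − R̄_m) = 169.5700  ⇒  Cov = 169.5700 / 5 = 33.9140
Σ(R_m − R̄_m)² = 121.7400  ⇒  Var(R_m) = 121.7400 / 5 = 24.3480
β = Cov / Var(R_m) = 33.9140 / 24.3480 = 1.3929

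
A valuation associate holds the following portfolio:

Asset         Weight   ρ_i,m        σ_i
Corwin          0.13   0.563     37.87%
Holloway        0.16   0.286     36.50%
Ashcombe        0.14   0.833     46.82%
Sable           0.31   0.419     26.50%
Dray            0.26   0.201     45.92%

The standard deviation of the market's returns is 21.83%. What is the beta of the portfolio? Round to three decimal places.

β_Corwin = 0.563 × 37.87% / 21.83% = 0.9767
β_Holloway = 0.286 × 36.50% / 21.83% = 0.4782
β_Ashcombe = 0.833 × 46.82% / 21.83% = 1.7866
β_Sable = 0.419 × 26.50% / 21.83% = 0.5086
β_Dray = 0.201 × 45.92% / 21.83% = 0.4228
β_P = Σ w_i β_i = 0.13×0.9767 + 0.16×0.4782 + 0.14×1.7866 + 0.31×0.5086 + 0.26×0.4228 = 0.7212

0.721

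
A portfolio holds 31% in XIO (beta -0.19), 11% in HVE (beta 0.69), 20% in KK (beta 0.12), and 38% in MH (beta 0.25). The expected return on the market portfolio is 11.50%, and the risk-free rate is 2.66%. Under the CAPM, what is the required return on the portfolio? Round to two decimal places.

β_P = Σ w_i β_i = 0.31×-0.19 + 0.11×0.69 + 0.20×0.12 + 0.38×0.25 = 0.1360
MRP = 11.50% − 2.66% = 8.84%
E(R_P) = R_f + β_P × MRP = 2.66% + 0.1360 × 8.84% = 3.86%

3.86%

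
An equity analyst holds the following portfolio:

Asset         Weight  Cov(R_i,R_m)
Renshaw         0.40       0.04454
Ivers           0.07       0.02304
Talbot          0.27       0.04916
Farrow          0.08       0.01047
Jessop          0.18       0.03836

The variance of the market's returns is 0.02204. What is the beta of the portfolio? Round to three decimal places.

β_Renshaw = 0.04454 / 0.02204 = 2.0209
β_Ivers = 0.02304 / 0.02204 = 1.0454
β_Talbot = 0.04916 / 0.02204 = 2.2305
β_Farrow = 0.01047 / 0.02204 = 0.4750
β_Jessop = 0.03836 / 0.02204 = 1.7405
β_P = Σ w_i β_i = 0.40×2.0209 + 0.07×1.0454 + 0.27×2.2305 + 0.08×0.4750 + 0.18×1.7405 = 1.8351

1.835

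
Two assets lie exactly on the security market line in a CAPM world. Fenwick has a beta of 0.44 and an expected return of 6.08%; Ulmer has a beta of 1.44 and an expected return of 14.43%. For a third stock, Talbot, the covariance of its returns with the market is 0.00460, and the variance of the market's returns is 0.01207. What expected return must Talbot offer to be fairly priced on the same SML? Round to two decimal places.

MRP = (14.43% − 6.08%) / (1.44 − 0.44) = 8.3500%
R_f = 6.08% − 0.44 × 8.3500% = 2.4060%
β_Talbot = Cov / Var(R_m) = 0.00460 / 0.01207 = 0.3811
E(R_Talbot) = R_f + β × MRP = 2.4060% + 0.3811 × 8.3500% = 5.59%

5.59%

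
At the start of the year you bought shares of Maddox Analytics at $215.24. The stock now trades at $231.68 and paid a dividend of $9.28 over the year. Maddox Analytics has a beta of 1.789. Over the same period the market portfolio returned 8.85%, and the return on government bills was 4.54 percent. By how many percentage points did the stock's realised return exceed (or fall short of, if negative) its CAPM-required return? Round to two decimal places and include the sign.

-0.30%

Realised HPR = (P1 + D1 − P0) / P0 = (231.68 + 9.28 − 215.24) / 215.24 = 25.72 / 215.24 = 11.9495%
MRP = 8.85% − 4.54% = 4.31%
CAPM required = R_f + β·MRP = 4.54% + 1.789 × 4.31% = 12.25059%
α = realised − required = 11.9495% − 12.25059% = -0.30%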